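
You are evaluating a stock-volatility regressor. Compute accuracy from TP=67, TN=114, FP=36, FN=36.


Accuracy = (TP+TN)/(TP+TN+FP+FN)
= (67+114)/(253)
= 181/253 = 71.54%

71.54%


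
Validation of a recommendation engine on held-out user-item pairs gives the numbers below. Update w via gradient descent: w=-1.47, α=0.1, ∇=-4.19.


w_new = w - α·∇
= -1.47 - 0.1·-4.19
= -1.47 + 0.419
= -1.051

-1.051


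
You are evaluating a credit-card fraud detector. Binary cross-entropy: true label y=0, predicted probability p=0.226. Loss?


BCE = -[y·ln(p) + (1-y)·ln(1-p)]
= -0 - 1·ln(1-0.226)
= -ln(0.774) = 0.2562

0.2562


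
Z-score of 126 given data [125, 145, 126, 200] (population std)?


μ = 149, σ = 30.5041
z = (126 - 149)/30.5041 = -0.754

-0.754


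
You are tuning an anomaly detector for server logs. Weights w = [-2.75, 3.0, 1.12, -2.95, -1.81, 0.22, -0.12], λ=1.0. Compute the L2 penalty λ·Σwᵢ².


‖w‖₂² = (-2.75)² + (3.0)² + (1.12)² + (-2.95)² + (-1.81)² + (0.22)² + (-0.12)²
     = 7.5625 + 9 + 1.2544 + 8.7025 + 3.2761 + 0.0484 + 0.0144
     = 29.8583
λ·‖w‖₂² = 1.0·29.8583 = 29.8583

29.8583


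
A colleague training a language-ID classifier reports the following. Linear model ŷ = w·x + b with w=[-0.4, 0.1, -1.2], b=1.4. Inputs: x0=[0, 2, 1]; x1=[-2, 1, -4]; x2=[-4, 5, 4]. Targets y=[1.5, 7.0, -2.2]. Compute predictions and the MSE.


ŷ0 = (-0.4)·(0) + (0.1)·(2) + (-1.2)·(1) + 1.4 = 0.4
ŷ1 = (-0.4)·(-2) + (0.1)·(1) + (-1.2)·(-4) + 1.4 = 7.1
ŷ2 = (-0.4)·(-4) + (0.1)·(5) + (-1.2)·(4) + 1.4 = -1.3
errors² = [1.21, 0.01, 0.81]
MSE = 2.0300/3 = 0.6767

0.6767


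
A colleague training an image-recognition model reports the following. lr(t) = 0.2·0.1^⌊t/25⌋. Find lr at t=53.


n_drops = ⌊53/25⌋ = 2
lr = 0.2·0.1^2 = 0.2·0.01 = 0.002

0.002


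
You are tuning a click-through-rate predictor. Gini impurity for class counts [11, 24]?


Probabilities: [11/35, 24/35] ≈ [0.3143, 0.6857]
Σpᵢ² = (121 + 576)/35² = 697/1225
Gini = 1 - Σpᵢ² = 1 - 697/1225 = 0.431

0.431


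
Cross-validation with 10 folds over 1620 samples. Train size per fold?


Fold size = 1620/10 = 162
Training per fold = 1620 - 162 = 1458

1458


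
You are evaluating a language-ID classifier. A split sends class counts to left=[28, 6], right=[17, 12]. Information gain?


Parent = [45, 18], H_parent = 0.8631
H_left = 0.6723 (n=34), H_right = 0.9784 (n=29)
H_children = (34/63)·0.6723 + (29/63)·0.9784 = 0.8132
IG = 0.8631 - 0.8132 = 0.0499

0.0499


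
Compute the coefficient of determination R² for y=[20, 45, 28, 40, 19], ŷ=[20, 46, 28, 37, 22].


ȳ = 30.4
SS_res = Σ(y-ŷ)² = 19
SS_tot = Σ(y-ȳ)² = 549.2
R² = 1 - SS_res/SS_tot = 1 - 0.0346 = 0.9654

0.9654


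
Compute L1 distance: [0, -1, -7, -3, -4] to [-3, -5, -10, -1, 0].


d = |0+ 3| + |-1+ 5| + |-7+ 10| + |-3+ 1| + |-4-0|
  = 3 + 4 + 3 + 2 + 4
  = 16

16


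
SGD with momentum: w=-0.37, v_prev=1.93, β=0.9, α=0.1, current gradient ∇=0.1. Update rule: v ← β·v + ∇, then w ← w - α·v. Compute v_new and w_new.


v_new = 0.9·1.93 + 0.1 = 1.737 + 0.1 = 1.837
w_new = -0.37 - 0.1·1.837 = -0.37 - 0.1837 = -0.5537

v_new=1.837, w_new=-0.5537


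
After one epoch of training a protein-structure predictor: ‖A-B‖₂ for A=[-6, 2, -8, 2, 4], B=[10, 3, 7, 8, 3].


d = √((-6-10)² + (2-3)² + (-8-7)² + (2-8)² + (4-3)²)
  = √(256 + 1 + 225 + 36 + 1)
  = √519 = 22.7816

22.7816


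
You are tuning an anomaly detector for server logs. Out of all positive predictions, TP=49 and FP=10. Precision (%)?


Precision = TP/(TP+FP)
= 49/(49+10)
= 49/59 = 83.05%

83.05%


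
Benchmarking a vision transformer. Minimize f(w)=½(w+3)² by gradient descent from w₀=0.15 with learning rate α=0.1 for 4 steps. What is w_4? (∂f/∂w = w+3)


step 1: grad = 0.15+3 = 3.15; w = 0.15 - 0.1·(3.15) = -0.165
step 2: grad = -0.165+3 = 2.835; w = -0.165 - 0.1·(2.835) = -0.4485
step 3: grad = -0.4485+3 = 2.5515; w = -0.4485 - 0.1·(2.5515) = -0.70365
step 4: grad = -0.70365+3 = 2.29635; w = -0.70365 - 0.1·(2.29635) = -0.933285

-0.933285


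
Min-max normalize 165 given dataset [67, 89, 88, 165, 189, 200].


min=67, max=200
(165-67)/(200-67) = 98/133 = 0.7368

0.7368


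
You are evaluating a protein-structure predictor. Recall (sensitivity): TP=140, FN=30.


Recall = TP/(TP+FN)
= 140/(140+30)
= 140/170 = 82.35%

82.35%


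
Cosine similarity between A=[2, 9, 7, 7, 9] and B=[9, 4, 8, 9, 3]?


A·B = 2·9 + 9·4 + 7·8 + 7·9 + 9·3 = 200
‖A‖ = √264 = 16.2481, ‖B‖ = √251 = 15.843
cos = 200/(√264·√251) = 200/√66264 = 0.7769

0.7769


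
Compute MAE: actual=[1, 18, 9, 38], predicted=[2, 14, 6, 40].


Absolute errors: |1-2|=1, |18-14|=4, |9-6|=3, |38-40|=2
Sum = 10
MAE = 10/4 = 5/2

5/2


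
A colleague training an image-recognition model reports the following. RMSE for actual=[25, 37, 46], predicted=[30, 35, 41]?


MSE = 54/3 = 18
RMSE = √(54/3) = 4.2426

4.2426


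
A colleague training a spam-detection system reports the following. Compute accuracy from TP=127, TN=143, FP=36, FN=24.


Accuracy = (TP+TN)/(TP+TN+FP+FN)
= (127+143)/(330)
= 270/330 = 81.82%

81.82%


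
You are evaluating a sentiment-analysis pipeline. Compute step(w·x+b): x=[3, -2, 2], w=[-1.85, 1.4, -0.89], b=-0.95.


z = (3)·(-1.85) + (-2)·(1.4) + (2)·(-0.89) - 0.95
  = -11.08
step(z) = 0 (z<0)

0


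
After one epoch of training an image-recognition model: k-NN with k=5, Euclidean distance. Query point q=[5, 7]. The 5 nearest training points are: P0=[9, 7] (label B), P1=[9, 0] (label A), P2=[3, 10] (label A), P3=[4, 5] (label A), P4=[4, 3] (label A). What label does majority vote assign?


d(q,P0) = 4.0  (label B)
d(q,P1) = 8.0623  (label A)
d(q,P2) = 3.6056  (label A)
d(q,P3) = 2.2361  (label A)
d(q,P4) = 4.1231  (label A)
Votes: A=4, B=1
Majority → A

A


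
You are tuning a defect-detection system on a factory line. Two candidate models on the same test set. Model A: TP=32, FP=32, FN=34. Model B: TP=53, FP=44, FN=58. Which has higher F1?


Model A: P=32/64=0.5, R=32/66=0.4848, F1=2PR/(P+R)=2TP/(2TP+FP+FN)=64/130=0.4923
Model B: P=53/97=0.5464, R=53/111=0.4775, F1=2PR/(P+R)=2TP/(2TP+FP+FN)=106/208=0.5096
0.4923 < 0.5096 → Model B

Model B


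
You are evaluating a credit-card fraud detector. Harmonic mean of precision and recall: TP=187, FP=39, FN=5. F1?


Precision = 187/226 = 0.8274
Recall = 187/192 = 0.974
F1 = 2·P·R/(P+R) = 2·TP/(2·TP+FP+FN) = 374/(374+39+5) = 374/418 = 0.8947

0.8947


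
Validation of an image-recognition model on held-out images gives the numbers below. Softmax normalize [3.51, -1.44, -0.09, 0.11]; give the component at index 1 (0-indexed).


Exponentials: e^3.51=33.4483, e^-1.44=0.2369, e^-0.09=0.9139, e^0.11=1.1163
Sum = 35.7154
Softmax = [0.9365, 0.0066, 0.0256, 0.0313]
p[1] = 0.2369/35.7154 = 0.0066

0.0066


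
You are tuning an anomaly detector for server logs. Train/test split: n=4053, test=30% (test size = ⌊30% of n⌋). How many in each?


Test = ⌊4053·30/100⌋ = 1215
Train = 4053 - 1215 = 2838

Train: 2838, Test: 1215


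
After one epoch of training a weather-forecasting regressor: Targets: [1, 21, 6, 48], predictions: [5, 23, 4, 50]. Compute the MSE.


Squared errors: (1-5)²=16, (21-23)²=4, (6-4)²=4, (48-50)²=4
Sum = 28
MSE = 28/4 = 7

7


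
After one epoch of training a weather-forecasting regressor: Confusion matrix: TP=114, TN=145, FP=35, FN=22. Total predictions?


Total = TP + TN + FP + FN
= 114 + 145 + 35 + 22
= 316
(Predicted positive: 149, predicted negative: 167)

316


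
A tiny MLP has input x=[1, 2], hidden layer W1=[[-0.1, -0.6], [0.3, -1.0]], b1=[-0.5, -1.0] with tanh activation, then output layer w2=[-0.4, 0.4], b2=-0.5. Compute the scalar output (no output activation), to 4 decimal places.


z1[0] = (-0.1)·(1) + (-0.6)·(2) - 0.5 = -1.8
z1[1] = (0.3)·(1) + (-1.0)·(2) - 1.0 = -2.7
h = tanh(z1) = [-0.9468, -0.991]
output = (-0.4)·(-0.9468) + (0.4)·(-0.991) - 0.5 = -0.5177

-0.5177


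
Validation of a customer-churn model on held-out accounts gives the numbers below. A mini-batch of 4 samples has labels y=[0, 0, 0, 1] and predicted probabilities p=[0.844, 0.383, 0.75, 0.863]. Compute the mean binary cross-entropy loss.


L[0] = -ln(1-0.844) = -ln(0.156) = 1.8579
L[1] = -ln(1-0.383) = -ln(0.617) = 0.4829
L[2] = -ln(1-0.75) = -ln(0.25) = 1.3863
L[3] = -ln(0.863) = 0.1473
mean = (1.8579 + 0.4829 + 1.3863 + 0.1473)/4 = 0.9686

0.9686


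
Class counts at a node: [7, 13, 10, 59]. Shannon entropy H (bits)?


Probabilities: [7/89, 13/89, 10/89, 59/89] ≈ [0.0787, 0.1461, 0.1124, 0.6629]
H = -((7/89)·log₂(7/89) + (13/89)·log₂(13/89) + (10/89)·log₂(10/89) + (59/89)·log₂(59/89))
  = 1.4414 bits

1.4414 bits


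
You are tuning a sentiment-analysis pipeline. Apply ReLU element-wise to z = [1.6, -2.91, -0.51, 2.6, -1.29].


ReLU(1.6) = max(0, 1.6) = 1.6
ReLU(-2.91) = max(0, -2.91) = 0.0
ReLU(-0.51) = max(0, -0.51) = 0.0
ReLU(2.6) = max(0, 2.6) = 2.6
ReLU(-1.29) = max(0, -1.29) = 0.0
result = [1.6, 0.0, 0.0, 2.6, 0.0]

[1.6, 0.0, 0.0, 2.6, 0.0]


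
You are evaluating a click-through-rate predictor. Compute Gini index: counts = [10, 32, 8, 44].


Probabilities: [10/94, 32/94, 8/94, 44/94] ≈ [0.1064, 0.3404, 0.0851, 0.4681]
Σpᵢ² = (100 + 1024 + 64 + 1936)/94² = 3124/8836
Gini = 1 - Σpᵢ² = 1 - 3124/8836 = 0.6464

0.6464


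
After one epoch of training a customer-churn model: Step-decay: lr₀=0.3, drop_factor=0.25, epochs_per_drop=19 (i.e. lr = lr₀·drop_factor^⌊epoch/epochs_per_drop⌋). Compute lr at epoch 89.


n_drops = ⌊89/19⌋ = 4
lr = 0.3·0.25^4 = 0.3·0.00390625 = 0.001171875

0.001171875


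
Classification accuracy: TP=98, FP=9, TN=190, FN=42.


Accuracy = (TP+TN)/(TP+TN+FP+FN)
= (98+190)/(339)
= 288/339 = 84.96%

84.96%


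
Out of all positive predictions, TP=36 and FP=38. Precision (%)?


Precision = TP/(TP+FP)
= 36/(36+38)
= 36/74 = 48.65%

48.65%


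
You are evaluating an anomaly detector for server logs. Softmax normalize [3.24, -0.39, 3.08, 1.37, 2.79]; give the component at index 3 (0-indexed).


Exponentials: e^3.24=25.5337, e^-0.39=0.6771, e^3.08=21.7584, e^1.37=3.9354, e^2.79=16.281
Sum = 68.1856
Softmax = [0.3745, 0.0099, 0.3191, 0.0577, 0.2388]
p[3] = 3.9354/68.1856 = 0.0577

0.0577


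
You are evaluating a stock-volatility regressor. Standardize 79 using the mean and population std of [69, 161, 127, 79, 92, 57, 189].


μ = 110.5714, σ = 46.1422
z = (79 - 110.5714)/46.1422 = -0.6842

-0.6842


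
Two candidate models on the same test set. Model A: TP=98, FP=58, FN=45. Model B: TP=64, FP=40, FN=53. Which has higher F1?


Model A: P=98/156=0.6282, R=98/143=0.6853, F1=2PR/(P+R)=2TP/(2TP+FP+FN)=196/299=0.6555
Model B: P=64/104=0.6154, R=64/117=0.547, F1=2PR/(P+R)=2TP/(2TP+FP+FN)=128/221=0.5792
0.6555 > 0.5792 → Model A

Model A


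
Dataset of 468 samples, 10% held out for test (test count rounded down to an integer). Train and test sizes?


Test = ⌊468·10/100⌋ = 46
Train = 468 - 46 = 422

Train: 422, Test: 46


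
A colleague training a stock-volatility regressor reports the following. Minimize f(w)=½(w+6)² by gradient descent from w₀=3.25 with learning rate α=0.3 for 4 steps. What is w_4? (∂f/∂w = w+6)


step 1: grad = 3.25+6 = 9.25; w = 3.25 - 0.3·(9.25) = 0.475
step 2: grad = 0.475+6 = 6.475; w = 0.475 - 0.3·(6.475) = -1.4675
step 3: grad = -1.4675+6 = 4.5325; w = -1.4675 - 0.3·(4.5325) = -2.82725
step 4: grad = -2.82725+6 = 3.17275; w = -2.82725 - 0.3·(3.17275) = -3.779075

-3.779075


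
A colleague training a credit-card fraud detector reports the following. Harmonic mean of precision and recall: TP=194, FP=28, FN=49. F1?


Precision = 194/222 = 0.8739
Recall = 194/243 = 0.7984
F1 = 2·P·R/(P+R) = 2·TP/(2·TP+FP+FN) = 388/(388+28+49) = 388/465 = 0.8344

0.8344


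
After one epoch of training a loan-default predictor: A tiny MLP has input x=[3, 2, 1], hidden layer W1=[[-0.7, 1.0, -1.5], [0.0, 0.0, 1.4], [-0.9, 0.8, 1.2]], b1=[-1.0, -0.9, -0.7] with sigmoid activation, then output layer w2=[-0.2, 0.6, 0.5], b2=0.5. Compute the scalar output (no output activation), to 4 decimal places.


z1[0] = (-0.7)·(3) + (1.0)·(2) + (-1.5)·(1) - 1.0 = -2.6
z1[1] = (0.0)·(3) + (0.0)·(2) + (1.4)·(1) - 0.9 = 0.5
z1[2] = (-0.9)·(3) + (0.8)·(2) + (1.2)·(1) - 0.7 = -0.6
h = sigmoid(z1) = [0.0691, 0.6225, 0.3543]
output = (-0.2)·(0.0691) + (0.6)·(0.6225) + (0.5)·(0.3543) + 0.5 = 1.0368

1.0368


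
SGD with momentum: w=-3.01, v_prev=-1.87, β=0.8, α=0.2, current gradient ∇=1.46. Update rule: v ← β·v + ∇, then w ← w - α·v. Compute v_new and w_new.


v_new = 0.8·-1.87 + 1.46 = -1.496 + 1.46 = -0.036
w_new = -3.01 - 0.2·-0.036 = -3.01 + 0.0072 = -3.0028

v_new=-0.036, w_new=-3.0028


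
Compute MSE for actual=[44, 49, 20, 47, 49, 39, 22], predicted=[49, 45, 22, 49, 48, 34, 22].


Squared errors: (44-49)²=25, (49-45)²=16, (20-22)²=4, (47-49)²=4, (49-48)²=1, (39-34)²=25, (22-22)²=0
Sum = 75
MSE = 75/7 = 75/7

75/7


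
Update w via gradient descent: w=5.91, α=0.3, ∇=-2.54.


w_new = w - α·∇
= 5.91 - 0.3·-2.54
= 5.91 + 0.762
= 6.672

6.672


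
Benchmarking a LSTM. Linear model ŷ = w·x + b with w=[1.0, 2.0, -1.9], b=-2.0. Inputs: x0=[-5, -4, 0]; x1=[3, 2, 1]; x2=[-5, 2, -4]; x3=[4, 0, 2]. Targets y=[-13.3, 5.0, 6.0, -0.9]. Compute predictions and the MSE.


ŷ0 = (1.0)·(-5) + (2.0)·(-4) + (-1.9)·(0) - 2.0 = -15.0
ŷ1 = (1.0)·(3) + (2.0)·(2) + (-1.9)·(1) - 2.0 = 3.1
ŷ2 = (1.0)·(-5) + (2.0)·(2) + (-1.9)·(-4) - 2.0 = 4.6
ŷ3 = (1.0)·(4) + (2.0)·(0) + (-1.9)·(2) - 2.0 = -1.8
errors² = [2.89, 3.61, 1.96, 0.81]
MSE = 9.2700/4 = 2.3175

2.3175


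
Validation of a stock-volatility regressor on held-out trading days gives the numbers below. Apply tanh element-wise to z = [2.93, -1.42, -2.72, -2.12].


tanh(2.93) = 0.9943
tanh(-1.42) = -0.8896
tanh(-2.72) = -0.9914
tanh(-2.12) = -0.9716
result = [0.9943, -0.8896, -0.9914, -0.9716]

[0.9943, -0.8896, -0.9914, -0.9716]


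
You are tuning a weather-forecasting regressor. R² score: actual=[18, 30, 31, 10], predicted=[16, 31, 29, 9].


ȳ = 22.25
SS_res = Σ(y-ŷ)² = 10
SS_tot = Σ(y-ȳ)² = 304.75
R² = 1 - SS_res/SS_tot = 1 - 0.0328 = 0.9672

0.9672


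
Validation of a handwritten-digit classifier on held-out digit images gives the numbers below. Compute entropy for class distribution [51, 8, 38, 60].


Probabilities: [51/157, 8/157, 38/157, 60/157] ≈ [0.3248, 0.051, 0.242, 0.3822]
H = -((51/157)·log₂(51/157) + (8/157)·log₂(8/157) + (38/157)·log₂(38/157) + (60/157)·log₂(60/157))
  = 1.7715 bits

1.7715 bits


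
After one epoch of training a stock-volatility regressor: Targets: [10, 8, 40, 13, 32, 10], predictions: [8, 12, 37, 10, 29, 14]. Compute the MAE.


Absolute errors: |10-8|=2, |8-12|=4, |40-37|=3, |13-10|=3, |32-29|=3, |10-14|=4
Sum = 19
MAE = 19/6 = 19/6

19/6


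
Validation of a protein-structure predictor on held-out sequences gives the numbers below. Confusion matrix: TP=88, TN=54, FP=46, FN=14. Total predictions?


Total = TP + TN + FP + FN
= 88 + 54 + 46 + 14
= 202
(Predicted positive: 134, predicted negative: 68)

202


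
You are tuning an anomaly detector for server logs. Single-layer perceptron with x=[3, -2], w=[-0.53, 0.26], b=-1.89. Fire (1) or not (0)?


z = (3)·(-0.53) + (-2)·(0.26) - 1.89
  = -4.0
step(z) = 0 (z<0)

0


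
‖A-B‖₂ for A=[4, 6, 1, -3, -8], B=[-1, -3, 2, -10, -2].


d = √((4+ 1)² + (6+ 3)² + (1-2)² + (-3+ 10)² + (-8+ 2)²)
  = √(25 + 81 + 1 + 49 + 36)
  = √192 = 13.8564

13.8564


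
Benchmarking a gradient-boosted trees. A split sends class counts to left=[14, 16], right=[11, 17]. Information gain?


Parent = [25, 33], H_parent = 0.9862
H_left = 0.9968 (n=30), H_right = 0.9666 (n=28)
H_children = (30/58)·0.9968 + (28/58)·0.9666 = 0.9822
IG = 0.9862 - 0.9822 = 0.004

0.004


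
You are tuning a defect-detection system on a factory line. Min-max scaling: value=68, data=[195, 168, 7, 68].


min=7, max=195
(68-7)/(195-7) = 61/188 = 0.3245

0.3245


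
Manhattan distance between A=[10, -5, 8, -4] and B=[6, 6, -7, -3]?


d = |10-6| + |-5-6| + |8+ 7| + |-4+ 3|
  = 4 + 11 + 15 + 1
  = 31

31


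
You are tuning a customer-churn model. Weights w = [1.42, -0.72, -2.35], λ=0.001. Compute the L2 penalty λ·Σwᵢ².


‖w‖₂² = (1.42)² + (-0.72)² + (-2.35)²
     = 2.0164 + 0.5184 + 5.5225
     = 8.0573
λ·‖w‖₂² = 0.001·8.0573 = 0.008057

0.008057


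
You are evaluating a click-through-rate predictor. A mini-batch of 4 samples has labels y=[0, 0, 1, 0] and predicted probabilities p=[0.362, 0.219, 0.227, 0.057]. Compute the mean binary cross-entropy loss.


L[0] = -ln(1-0.362) = -ln(0.638) = 0.4494
L[1] = -ln(1-0.219) = -ln(0.781) = 0.2472
L[2] = -ln(0.227) = 1.4828
L[3] = -ln(1-0.057) = -ln(0.943) = 0.0587
mean = (0.4494 + 0.2472 + 1.4828 + 0.0587)/4 = 0.5595

0.5595


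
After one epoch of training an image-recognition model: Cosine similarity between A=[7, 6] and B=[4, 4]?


A·B = 7·4 + 6·4 = 52
‖A‖ = √85 = 9.2195, ‖B‖ = √32 = 5.6569
cos = 52/(√85·√32) = 52/√2720 = 0.9971

0.9971


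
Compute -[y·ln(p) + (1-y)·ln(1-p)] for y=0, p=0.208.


BCE = -[y·ln(p) + (1-y)·ln(1-p)]
= -0 - 1·ln(1-0.208)
= -ln(0.792) = 0.2332

0.2332


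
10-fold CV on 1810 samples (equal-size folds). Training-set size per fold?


Fold size = 1810/10 = 181
Training per fold = 1810 - 181 = 1629

1629


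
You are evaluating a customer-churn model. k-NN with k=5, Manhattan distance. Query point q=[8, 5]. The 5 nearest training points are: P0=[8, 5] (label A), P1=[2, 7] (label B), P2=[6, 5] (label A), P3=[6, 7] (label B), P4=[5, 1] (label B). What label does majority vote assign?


d(q,P0) = 0  (label A)
d(q,P1) = 8  (label B)
d(q,P2) = 2  (label A)
d(q,P3) = 4  (label B)
d(q,P4) = 7  (label B)
Votes: A=2, B=3
Majority → B

B


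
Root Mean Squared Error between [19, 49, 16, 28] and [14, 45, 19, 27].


MSE = 51/4 = 12.75
RMSE = √(51/4) = 3.5707

3.5707


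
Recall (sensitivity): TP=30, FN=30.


Recall = TP/(TP+FN)
= 30/(30+30)
= 30/60 = 50.0%

50.0%


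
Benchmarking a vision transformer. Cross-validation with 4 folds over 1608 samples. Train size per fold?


Fold size = 1608/4 = 402
Training per fold = 1608 - 402 = 1206

1206


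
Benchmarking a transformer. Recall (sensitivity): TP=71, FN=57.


Recall = TP/(TP+FN)
= 71/(71+57)
= 71/128 = 55.47%

55.47%


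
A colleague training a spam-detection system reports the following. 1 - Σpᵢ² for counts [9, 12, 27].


Probabilities: [9/48, 12/48, 27/48] ≈ [0.1875, 0.25, 0.5625]
Σpᵢ² = (81 + 144 + 729)/48² = 954/2304
Gini = 1 - Σpᵢ² = 1 - 954/2304 = 0.5859

0.5859


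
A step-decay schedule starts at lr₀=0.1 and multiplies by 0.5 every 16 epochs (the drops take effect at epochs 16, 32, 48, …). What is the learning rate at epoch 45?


n_drops = ⌊45/16⌋ = 2
lr = 0.1·0.5^2 = 0.1·0.25 = 0.025

0.025


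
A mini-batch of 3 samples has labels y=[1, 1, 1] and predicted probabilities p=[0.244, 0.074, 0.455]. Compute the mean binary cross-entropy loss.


L[0] = -ln(0.244) = 1.4106
L[1] = -ln(0.074) = 2.6037
L[2] = -ln(0.455) = 0.7875
mean = (1.4106 + 2.6037 + 0.7875)/3 = 1.6006

1.6006


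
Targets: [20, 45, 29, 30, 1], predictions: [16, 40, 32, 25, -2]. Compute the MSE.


Squared errors: (20-16)²=16, (45-40)²=25, (29-32)²=9, (30-25)²=25, (1+ 2)²=9
Sum = 84
MSE = 84/5 = 84/5

84/5


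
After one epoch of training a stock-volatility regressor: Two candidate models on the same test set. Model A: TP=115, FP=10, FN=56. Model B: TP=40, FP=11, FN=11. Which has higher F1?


Model A: P=115/125=0.92, R=115/171=0.6725, F1=2PR/(P+R)=2TP/(2TP+FP+FN)=230/296=0.777
Model B: P=40/51=0.7843, R=40/51=0.7843, F1=2PR/(P+R)=2TP/(2TP+FP+FN)=80/102=0.7843
0.777 < 0.7843 → Model B

Model B


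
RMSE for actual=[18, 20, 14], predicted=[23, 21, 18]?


MSE = 42/3 = 14
RMSE = √(42/3) = 3.7417

3.7417


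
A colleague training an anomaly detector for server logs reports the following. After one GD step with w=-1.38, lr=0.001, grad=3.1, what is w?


w_new = w - α·∇
= -1.38 - 0.001·3.1
= -1.38 - 0.0031
= -1.3831

-1.3831


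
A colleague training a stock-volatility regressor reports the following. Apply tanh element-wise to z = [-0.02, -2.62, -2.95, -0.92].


tanh(-0.02) = -0.02
tanh(-2.62) = -0.9895
tanh(-2.95) = -0.9945
tanh(-0.92) = -0.7259
result = [-0.02, -0.9895, -0.9945, -0.7259]

[-0.02, -0.9895, -0.9945, -0.7259]


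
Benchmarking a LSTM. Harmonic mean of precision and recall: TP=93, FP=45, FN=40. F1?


Precision = 93/138 = 0.6739
Recall = 93/133 = 0.6992
F1 = 2·P·R/(P+R) = 2·TP/(2·TP+FP+FN) = 186/(186+45+40) = 186/271 = 0.6863

0.6863


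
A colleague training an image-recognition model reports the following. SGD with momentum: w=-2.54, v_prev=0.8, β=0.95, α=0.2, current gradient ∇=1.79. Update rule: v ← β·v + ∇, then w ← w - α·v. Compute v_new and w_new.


v_new = 0.95·0.8 + 1.79 = 0.76 + 1.79 = 2.55
w_new = -2.54 - 0.2·2.55 = -2.54 - 0.51 = -3.05

v_new=2.55, w_new=-3.05


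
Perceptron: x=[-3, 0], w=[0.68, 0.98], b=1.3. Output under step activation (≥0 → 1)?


z = (-3)·(0.68) + (0)·(0.98) + 1.3
  = -0.74
step(z) = 0 (z<0)

0


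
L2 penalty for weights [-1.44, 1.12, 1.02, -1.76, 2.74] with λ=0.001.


‖w‖₂² = (-1.44)² + (1.12)² + (1.02)² + (-1.76)² + (2.74)²
     = 2.0736 + 1.2544 + 1.0404 + 3.0976 + 7.5076
     = 14.9736
λ·‖w‖₂² = 0.001·14.9736 = 0.014974

0.014974


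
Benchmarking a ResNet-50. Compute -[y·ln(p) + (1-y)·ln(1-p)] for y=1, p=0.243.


BCE = -[y·ln(p) + (1-y)·ln(1-p)]
= -1·ln(0.243) - 0
= -ln(0.243) = 1.4147

1.4147


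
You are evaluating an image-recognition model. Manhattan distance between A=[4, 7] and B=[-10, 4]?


d = |4+ 10| + |7-4|
  = 14 + 3
  = 17

17


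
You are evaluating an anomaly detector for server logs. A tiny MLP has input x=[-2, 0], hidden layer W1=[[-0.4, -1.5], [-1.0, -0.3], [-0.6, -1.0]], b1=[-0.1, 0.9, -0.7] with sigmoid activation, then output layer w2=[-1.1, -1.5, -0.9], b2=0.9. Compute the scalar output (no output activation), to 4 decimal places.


z1[0] = (-0.4)·(-2) + (-1.5)·(0) - 0.1 = 0.7
z1[1] = (-1.0)·(-2) + (-0.3)·(0) + 0.9 = 2.9
z1[2] = (-0.6)·(-2) + (-1.0)·(0) - 0.7 = 0.5
h = sigmoid(z1) = [0.6682, 0.9478, 0.6225]
output = (-1.1)·(0.6682) + (-1.5)·(0.9478) + (-0.9)·(0.6225) + 0.9 = -1.817

-1.817


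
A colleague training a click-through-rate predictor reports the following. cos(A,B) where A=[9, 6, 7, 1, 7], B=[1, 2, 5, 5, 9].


A·B = 9·1 + 6·2 + 7·5 + 1·5 + 7·9 = 124
‖A‖ = √216 = 14.6969, ‖B‖ = √136 = 11.6619
cos = 124/(√216·√136) = 124/√29376 = 0.7235

0.7235


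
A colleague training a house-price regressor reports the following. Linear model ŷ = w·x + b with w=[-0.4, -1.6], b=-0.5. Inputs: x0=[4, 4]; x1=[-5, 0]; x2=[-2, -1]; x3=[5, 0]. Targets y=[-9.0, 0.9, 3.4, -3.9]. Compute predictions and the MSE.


ŷ0 = (-0.4)·(4) + (-1.6)·(4) - 0.5 = -8.5
ŷ1 = (-0.4)·(-5) + (-1.6)·(0) - 0.5 = 1.5
ŷ2 = (-0.4)·(-2) + (-1.6)·(-1) - 0.5 = 1.9
ŷ3 = (-0.4)·(5) + (-1.6)·(0) - 0.5 = -2.5
errors² = [0.25, 0.36, 2.25, 1.96]
MSE = 4.8200/4 = 1.205

1.205


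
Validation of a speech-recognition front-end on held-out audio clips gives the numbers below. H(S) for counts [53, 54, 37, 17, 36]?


Probabilities: [53/197, 54/197, 37/197, 17/197, 36/197] ≈ [0.269, 0.2741, 0.1878, 0.0863, 0.1827]
H = -((53/197)·log₂(53/197) + (54/197)·log₂(54/197) + (37/197)·log₂(37/197) + (17/197)·log₂(17/197) + (36/197)·log₂(36/197))
  = 2.2276 bits

2.2276 bits


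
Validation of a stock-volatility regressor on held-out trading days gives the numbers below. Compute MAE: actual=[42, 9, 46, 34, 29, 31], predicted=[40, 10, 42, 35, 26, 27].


Absolute errors: |42-40|=2, |9-10|=1, |46-42|=4, |34-35|=1, |29-26|=3, |31-27|=4
Sum = 15
MAE = 15/6 = 5/2

5/2


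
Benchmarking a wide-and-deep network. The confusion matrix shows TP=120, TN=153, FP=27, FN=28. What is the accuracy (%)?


Accuracy = (TP+TN)/(TP+TN+FP+FN)
= (120+153)/(328)
= 273/328 = 83.23%

83.23%


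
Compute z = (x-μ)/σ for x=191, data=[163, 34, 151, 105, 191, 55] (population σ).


μ = 116.5, σ = 57.189
z = (191 - 116.5)/57.189 = 1.3027

1.3027


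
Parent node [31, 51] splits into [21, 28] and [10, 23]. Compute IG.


Parent = [31, 51], H_parent = 0.9567
H_left = 0.9852 (n=49), H_right = 0.885 (n=33)
H_children = (49/82)·0.9852 + (33/82)·0.885 = 0.9449
IG = 0.9567 - 0.9449 = 0.0118

0.0118


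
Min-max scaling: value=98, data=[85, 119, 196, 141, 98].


min=85, max=196
(98-85)/(196-85) = 13/111 = 0.1171

0.1171


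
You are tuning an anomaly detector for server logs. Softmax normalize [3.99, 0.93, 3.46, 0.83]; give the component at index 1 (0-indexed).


Exponentials: e^3.99=54.0549, e^0.93=2.5345, e^3.46=31.817, e^0.83=2.2933
Sum = 90.6997
Softmax = [0.596, 0.0279, 0.3508, 0.0253]
p[1] = 2.5345/90.6997 = 0.0279

0.0279


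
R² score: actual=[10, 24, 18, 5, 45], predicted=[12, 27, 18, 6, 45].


ȳ = 20.4
SS_res = Σ(y-ŷ)² = 14
SS_tot = Σ(y-ȳ)² = 969.2
R² = 1 - SS_res/SS_tot = 1 - 0.0144 = 0.9856

0.9856


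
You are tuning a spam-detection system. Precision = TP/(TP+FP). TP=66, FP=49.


Precision = TP/(TP+FP)
= 66/(66+49)
= 66/115 = 57.39%

57.39%


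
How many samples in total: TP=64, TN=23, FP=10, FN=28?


Total = TP + TN + FP + FN
= 64 + 23 + 10 + 28
= 125
(Predicted positive: 74, predicted negative: 51)

125


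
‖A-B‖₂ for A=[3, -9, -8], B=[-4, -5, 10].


d = √((3+ 4)² + (-9+ 5)² + (-8-10)²)
  = √(49 + 16 + 324)
  = √389 = 19.7231

19.7231


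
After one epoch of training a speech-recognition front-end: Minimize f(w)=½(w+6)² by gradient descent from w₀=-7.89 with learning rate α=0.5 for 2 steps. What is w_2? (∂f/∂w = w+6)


step 1: grad = -7.89+6 = -1.89; w = -7.89 - 0.5·(-1.89) = -6.945
step 2: grad = -6.945+6 = -0.945; w = -6.945 - 0.5·(-0.945) = -6.4725

-6.4725


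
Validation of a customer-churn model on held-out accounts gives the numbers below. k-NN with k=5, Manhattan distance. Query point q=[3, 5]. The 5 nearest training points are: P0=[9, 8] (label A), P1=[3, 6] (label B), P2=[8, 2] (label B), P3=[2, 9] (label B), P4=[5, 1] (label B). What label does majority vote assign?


d(q,P0) = 9  (label A)
d(q,P1) = 1  (label B)
d(q,P2) = 8  (label B)
d(q,P3) = 5  (label B)
d(q,P4) = 6  (label B)
Votes: A=1, B=4
Majority → B

B


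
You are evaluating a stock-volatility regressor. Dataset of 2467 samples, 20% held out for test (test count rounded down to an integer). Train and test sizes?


Test = ⌊2467·20/100⌋ = 493
Train = 2467 - 493 = 1974

Train: 1974, Test: 493


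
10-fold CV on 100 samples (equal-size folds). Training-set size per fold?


Fold size = 100/10 = 10
Training per fold = 100 - 10 = 90

90


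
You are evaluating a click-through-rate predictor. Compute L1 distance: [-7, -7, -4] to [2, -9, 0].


d = |-7-2| + |-7+ 9| + |-4-0|
  = 9 + 2 + 4
  = 15

15


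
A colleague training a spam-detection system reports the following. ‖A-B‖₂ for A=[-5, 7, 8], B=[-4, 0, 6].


d = √((-5+ 4)² + (7-0)² + (8-6)²)
  = √(1 + 49 + 4)
  = √54 = 7.3485

7.3485


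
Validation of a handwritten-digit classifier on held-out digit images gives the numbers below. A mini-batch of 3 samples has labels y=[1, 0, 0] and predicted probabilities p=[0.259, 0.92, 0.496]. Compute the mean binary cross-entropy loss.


L[0] = -ln(0.259) = 1.3509
L[1] = -ln(1-0.92) = -ln(0.08) = 2.5257
L[2] = -ln(1-0.496) = -ln(0.504) = 0.6852
mean = (1.3509 + 2.5257 + 0.6852)/3 = 1.5206

1.5206


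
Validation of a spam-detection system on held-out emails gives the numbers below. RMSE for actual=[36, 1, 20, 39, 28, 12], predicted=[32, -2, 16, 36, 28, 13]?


MSE = 51/6 = 8.5
RMSE = √(51/6) = 2.9155

2.9155


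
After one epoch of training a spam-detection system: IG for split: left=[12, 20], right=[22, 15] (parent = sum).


Parent = [34, 35], H_parent = 0.9998
H_left = 0.9544 (n=32), H_right = 0.974 (n=37)
H_children = (32/69)·0.9544 + (37/69)·0.974 = 0.9649
IG = 0.9998 - 0.9649 = 0.0349

0.0349


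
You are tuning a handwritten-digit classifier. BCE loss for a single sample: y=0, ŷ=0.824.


BCE = -[y·ln(p) + (1-y)·ln(1-p)]
= -0 - 1·ln(1-0.824)
= -ln(0.176) = 1.7373

1.7373


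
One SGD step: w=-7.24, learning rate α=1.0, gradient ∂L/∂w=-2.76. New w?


w_new = w - α·∇
= -7.24 - 1.0·-2.76
= -7.24 + 2.76
= -4.48

-4.48


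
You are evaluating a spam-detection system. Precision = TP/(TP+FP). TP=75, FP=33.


Precision = TP/(TP+FP)
= 75/(75+33)
= 75/108 = 69.44%

69.44%


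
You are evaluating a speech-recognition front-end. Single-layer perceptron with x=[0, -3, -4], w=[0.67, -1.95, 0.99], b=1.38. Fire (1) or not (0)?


z = (0)·(0.67) + (-3)·(-1.95) + (-4)·(0.99) + 1.38
  = 3.27
step(z) = 1 (z≥0)

1


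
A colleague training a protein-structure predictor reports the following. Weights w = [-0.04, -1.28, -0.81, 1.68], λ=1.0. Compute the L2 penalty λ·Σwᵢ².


‖w‖₂² = (-0.04)² + (-1.28)² + (-0.81)² + (1.68)²
     = 0.0016 + 1.6384 + 0.6561 + 2.8224
     = 5.1185
λ·‖w‖₂² = 1.0·5.1185 = 5.1185

5.1185


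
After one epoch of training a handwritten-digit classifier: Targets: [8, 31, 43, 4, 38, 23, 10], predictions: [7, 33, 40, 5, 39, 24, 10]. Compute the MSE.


Squared errors: (8-7)²=1, (31-33)²=4, (43-40)²=9, (4-5)²=1, (38-39)²=1, (23-24)²=1, (10-10)²=0
Sum = 17
MSE = 17/7 = 17/7

17/7


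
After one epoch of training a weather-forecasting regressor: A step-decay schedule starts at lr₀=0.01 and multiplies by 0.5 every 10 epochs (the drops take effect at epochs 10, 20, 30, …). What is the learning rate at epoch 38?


n_drops = ⌊38/10⌋ = 3
lr = 0.01·0.5^3 = 0.01·0.125 = 0.00125

0.00125


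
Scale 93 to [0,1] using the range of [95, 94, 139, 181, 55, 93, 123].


min=55, max=181
(93-55)/(181-55) = 38/126 = 0.3016

0.3016


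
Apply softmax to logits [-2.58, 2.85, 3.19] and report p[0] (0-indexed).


Exponentials: e^-2.58=0.0758, e^2.85=17.2878, e^3.19=24.2884
Sum = 41.652
Softmax = [0.0018, 0.4151, 0.5831]
p[0] = 0.0758/41.652 = 0.0018

0.0018


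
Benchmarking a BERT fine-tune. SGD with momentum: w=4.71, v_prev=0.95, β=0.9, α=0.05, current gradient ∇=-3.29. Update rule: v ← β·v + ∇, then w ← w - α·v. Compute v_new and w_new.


v_new = 0.9·0.95 - 3.29 = 0.855 - 3.29 = -2.435
w_new = 4.71 - 0.05·-2.435 = 4.71 + 0.12175 = 4.83175

v_new=-2.435, w_new=4.83175


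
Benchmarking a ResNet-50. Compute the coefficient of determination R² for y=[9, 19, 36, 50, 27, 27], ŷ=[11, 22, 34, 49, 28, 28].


ȳ = 28
SS_res = Σ(y-ŷ)² = 20
SS_tot = Σ(y-ȳ)² = 992
R² = 1 - SS_res/SS_tot = 1 - 0.0202 = 0.9798

0.9798


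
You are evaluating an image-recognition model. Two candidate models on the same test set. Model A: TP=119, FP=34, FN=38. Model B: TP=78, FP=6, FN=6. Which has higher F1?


Model A: P=119/153=0.7778, R=119/157=0.758, F1=2PR/(P+R)=2TP/(2TP+FP+FN)=238/310=0.7677
Model B: P=78/84=0.9286, R=78/84=0.9286, F1=2PR/(P+R)=2TP/(2TP+FP+FN)=156/168=0.9286
0.7677 < 0.9286 → Model B

Model B


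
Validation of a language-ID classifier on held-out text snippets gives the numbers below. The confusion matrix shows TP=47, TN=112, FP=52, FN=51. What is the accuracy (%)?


Accuracy = (TP+TN)/(TP+TN+FP+FN)
= (47+112)/(262)
= 159/262 = 60.69%

60.69%


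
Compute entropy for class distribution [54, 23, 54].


Probabilities: [54/131, 23/131, 54/131] ≈ [0.4122, 0.1756, 0.4122]
H = -((54/131)·log₂(54/131) + (23/131)·log₂(23/131) + (54/131)·log₂(54/131))
  = 1.4947 bits

1.4947 bits


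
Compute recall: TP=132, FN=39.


Recall = TP/(TP+FN)
= 132/(132+39)
= 132/171 = 77.19%

77.19%


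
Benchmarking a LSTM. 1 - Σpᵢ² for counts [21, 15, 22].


Probabilities: [21/58, 15/58, 22/58] ≈ [0.3621, 0.2586, 0.3793]
Σpᵢ² = (441 + 225 + 484)/58² = 1150/3364
Gini = 1 - Σpᵢ² = 1 - 1150/3364 = 0.6581

0.6581


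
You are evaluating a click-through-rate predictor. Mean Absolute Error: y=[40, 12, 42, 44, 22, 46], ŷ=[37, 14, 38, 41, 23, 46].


Absolute errors: |40-37|=3, |12-14|=2, |42-38|=4, |44-41|=3, |22-23|=1, |46-46|=0
Sum = 13
MAE = 13/6 = 13/6

13/6


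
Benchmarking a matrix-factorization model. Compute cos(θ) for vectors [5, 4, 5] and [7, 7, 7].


A·B = 5·7 + 4·7 + 5·7 = 98
‖A‖ = √66 = 8.124, ‖B‖ = √147 = 12.1244
cos = 98/(√66·√147) = 98/√9702 = 0.9949

0.9949


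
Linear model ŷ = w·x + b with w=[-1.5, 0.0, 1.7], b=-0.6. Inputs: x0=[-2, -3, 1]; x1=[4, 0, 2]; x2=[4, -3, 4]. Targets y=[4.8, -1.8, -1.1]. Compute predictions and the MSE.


ŷ0 = (-1.5)·(-2) + (0.0)·(-3) + (1.7)·(1) - 0.6 = 4.1
ŷ1 = (-1.5)·(4) + (0.0)·(0) + (1.7)·(2) - 0.6 = -3.2
ŷ2 = (-1.5)·(4) + (0.0)·(-3) + (1.7)·(4) - 0.6 = 0.2
errors² = [0.49, 1.96, 1.69]
MSE = 4.1400/3 = 1.38

1.38


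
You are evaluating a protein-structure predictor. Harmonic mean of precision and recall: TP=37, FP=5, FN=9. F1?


Precision = 37/42 = 0.881
Recall = 37/46 = 0.8043
F1 = 2·P·R/(P+R) = 2·TP/(2·TP+FP+FN) = 74/(74+5+9) = 74/88 = 0.8409

0.8409


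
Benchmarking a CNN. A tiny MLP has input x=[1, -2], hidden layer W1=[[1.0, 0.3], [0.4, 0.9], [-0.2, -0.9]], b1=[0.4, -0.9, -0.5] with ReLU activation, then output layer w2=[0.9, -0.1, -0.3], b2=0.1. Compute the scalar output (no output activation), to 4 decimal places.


z1[0] = (1.0)·(1) + (0.3)·(-2) + 0.4 = 0.8
z1[1] = (0.4)·(1) + (0.9)·(-2) - 0.9 = -2.3
z1[2] = (-0.2)·(1) + (-0.9)·(-2) - 0.5 = 1.1
h = ReLU(z1) = [0.8, 0.0, 1.1]
output = (0.9)·(0.8) + (-0.1)·(0.0) + (-0.3)·(1.1) + 0.1 = 0.49

0.49


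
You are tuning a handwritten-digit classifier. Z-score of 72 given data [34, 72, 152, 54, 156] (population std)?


μ = 93.6, σ = 50.7764
z = (72 - 93.6)/50.7764 = -0.4254

-0.4254


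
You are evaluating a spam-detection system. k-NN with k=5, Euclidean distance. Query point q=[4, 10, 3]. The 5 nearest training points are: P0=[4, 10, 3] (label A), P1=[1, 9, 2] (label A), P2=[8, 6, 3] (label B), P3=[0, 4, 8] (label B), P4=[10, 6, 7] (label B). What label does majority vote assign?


d(q,P0) = 0.0  (label A)
d(q,P1) = 3.3166  (label A)
d(q,P2) = 5.6569  (label B)
d(q,P3) = 8.775  (label B)
d(q,P4) = 8.2462  (label B)
Votes: A=2, B=3
Majority → B

B


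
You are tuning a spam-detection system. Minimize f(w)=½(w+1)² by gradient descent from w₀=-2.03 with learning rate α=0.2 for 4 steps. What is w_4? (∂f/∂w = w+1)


step 1: grad = -2.03+1 = -1.03; w = -2.03 - 0.2·(-1.03) = -1.824
step 2: grad = -1.824+1 = -0.824; w = -1.824 - 0.2·(-0.824) = -1.6592
step 3: grad = -1.6592+1 = -0.6592; w = -1.6592 - 0.2·(-0.6592) = -1.52736
step 4: grad = -1.52736+1 = -0.52736; w = -1.52736 - 0.2·(-0.52736) = -1.421888

-1.421888


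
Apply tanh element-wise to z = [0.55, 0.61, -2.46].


tanh(0.55) = 0.5005
tanh(0.61) = 0.5441
tanh(-2.46) = -0.9855
result = [0.5005, 0.5441, -0.9855]

[0.5005, 0.5441, -0.9855]


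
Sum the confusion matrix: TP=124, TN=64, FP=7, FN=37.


Total = TP + TN + FP + FN
= 124 + 64 + 7 + 37
= 232
(Predicted positive: 131, predicted negative: 101)

232


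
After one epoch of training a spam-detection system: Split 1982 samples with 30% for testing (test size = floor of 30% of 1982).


Test = ⌊1982·30/100⌋ = 594
Train = 1982 - 594 = 1388

Train: 1388, Test: 594


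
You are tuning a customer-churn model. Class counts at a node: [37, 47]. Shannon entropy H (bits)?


Probabilities: [37/84, 47/84] ≈ [0.4405, 0.5595]
H = -((37/84)·log₂(37/84) + (47/84)·log₂(47/84))
  = 0.9898 bits

0.9898 bits


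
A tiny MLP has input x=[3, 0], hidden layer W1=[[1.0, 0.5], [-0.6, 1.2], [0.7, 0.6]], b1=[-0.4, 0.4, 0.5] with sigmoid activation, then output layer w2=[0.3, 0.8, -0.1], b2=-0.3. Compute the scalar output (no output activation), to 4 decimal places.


z1[0] = (1.0)·(3) + (0.5)·(0) - 0.4 = 2.6
z1[1] = (-0.6)·(3) + (1.2)·(0) + 0.4 = -1.4
z1[2] = (0.7)·(3) + (0.6)·(0) + 0.5 = 2.6
h = sigmoid(z1) = [0.9309, 0.1978, 0.9309]
output = (0.3)·(0.9309) + (0.8)·(0.1978) + (-0.1)·(0.9309) - 0.3 = 0.0444

0.0444


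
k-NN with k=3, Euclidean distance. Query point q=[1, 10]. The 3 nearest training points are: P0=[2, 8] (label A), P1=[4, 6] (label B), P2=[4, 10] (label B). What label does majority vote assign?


d(q,P0) = 2.2361  (label A)
d(q,P1) = 5.0  (label B)
d(q,P2) = 3.0  (label B)
Votes: A=1, B=2
Majority → B

B


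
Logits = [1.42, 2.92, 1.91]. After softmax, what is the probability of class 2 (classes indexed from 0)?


Exponentials: e^1.42=4.1371, e^2.92=18.5413, e^1.91=6.7531
Sum = 29.4315
Softmax = [0.1406, 0.63, 0.2295]
p[2] = 6.7531/29.4315 = 0.2295

0.2295


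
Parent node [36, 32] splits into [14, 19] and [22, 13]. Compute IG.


Parent = [36, 32], H_parent = 0.9975
H_left = 0.9834 (n=33), H_right = 0.9518 (n=35)
H_children = (33/68)·0.9834 + (35/68)·0.9518 = 0.9671
IG = 0.9975 - 0.9671 = 0.0304

0.0304


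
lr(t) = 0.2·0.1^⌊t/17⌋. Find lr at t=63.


n_drops = ⌊63/17⌋ = 3
lr = 0.2·0.1^3 = 0.2·0.001 = 0.0002

0.0002


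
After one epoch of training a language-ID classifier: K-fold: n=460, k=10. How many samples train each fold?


Fold size = 460/10 = 46
Training per fold = 460 - 46 = 414

414


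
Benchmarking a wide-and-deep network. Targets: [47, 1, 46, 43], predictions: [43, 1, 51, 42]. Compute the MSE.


Squared errors: (47-43)²=16, (1-1)²=0, (46-51)²=25, (43-42)²=1
Sum = 42
MSE = 42/4 = 21/2

21/2


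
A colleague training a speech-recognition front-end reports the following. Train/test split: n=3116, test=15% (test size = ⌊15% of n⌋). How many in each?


Test = ⌊3116·15/100⌋ = 467
Train = 3116 - 467 = 2649

Train: 2649, Test: 467


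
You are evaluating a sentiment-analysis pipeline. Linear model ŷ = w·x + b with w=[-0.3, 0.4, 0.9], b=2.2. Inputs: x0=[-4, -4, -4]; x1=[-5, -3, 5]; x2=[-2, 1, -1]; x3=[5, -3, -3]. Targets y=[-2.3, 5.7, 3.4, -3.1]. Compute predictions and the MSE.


ŷ0 = (-0.3)·(-4) + (0.4)·(-4) + (0.9)·(-4) + 2.2 = -1.8
ŷ1 = (-0.3)·(-5) + (0.4)·(-3) + (0.9)·(5) + 2.2 = 7.0
ŷ2 = (-0.3)·(-2) + (0.4)·(1) + (0.9)·(-1) + 2.2 = 2.3
ŷ3 = (-0.3)·(5) + (0.4)·(-3) + (0.9)·(-3) + 2.2 = -3.2
errors² = [0.25, 1.69, 1.21, 0.01]
MSE = 3.1600/4 = 0.79

0.79


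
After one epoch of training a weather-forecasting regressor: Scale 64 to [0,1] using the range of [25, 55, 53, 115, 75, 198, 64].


min=25, max=198
(64-25)/(198-25) = 39/173 = 0.2254

0.2254


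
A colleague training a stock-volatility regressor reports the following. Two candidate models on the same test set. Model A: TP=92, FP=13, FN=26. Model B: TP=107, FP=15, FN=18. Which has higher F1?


Model A: P=92/105=0.8762, R=92/118=0.7797, F1=2PR/(P+R)=2TP/(2TP+FP+FN)=184/223=0.8251
Model B: P=107/122=0.877, R=107/125=0.856, F1=2PR/(P+R)=2TP/(2TP+FP+FN)=214/247=0.8664
0.8251 < 0.8664 → Model B

Model B


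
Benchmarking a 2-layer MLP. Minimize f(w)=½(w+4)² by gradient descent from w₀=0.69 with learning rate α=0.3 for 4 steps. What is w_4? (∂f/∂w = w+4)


step 1: grad = 0.69+4 = 4.69; w = 0.69 - 0.3·(4.69) = -0.717
step 2: grad = -0.717+4 = 3.283; w = -0.717 - 0.3·(3.283) = -1.7019
step 3: grad = -1.7019+4 = 2.2981; w = -1.7019 - 0.3·(2.2981) = -2.39133
step 4: grad = -2.39133+4 = 1.60867; w = -2.39133 - 0.3·(1.60867) = -2.873931

-2.873931
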